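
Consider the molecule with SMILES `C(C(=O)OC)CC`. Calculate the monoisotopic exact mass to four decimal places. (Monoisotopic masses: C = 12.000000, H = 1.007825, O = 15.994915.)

102.0681

Atom tally by fragment:
  CH3OOCCH2 → C:3 H:5 O:2
  CH2 → C:1 H:2
  CH3 → C:1 H:3
Element totals:
  C: 5
  H: 10
  O: 2
Molecular formula: C5H10O2.
  M = 5(12.0) + 10(1.007825) + 2(15.994915)
    = 60.000000 + 10.078250 + 31.989830 = 102.068080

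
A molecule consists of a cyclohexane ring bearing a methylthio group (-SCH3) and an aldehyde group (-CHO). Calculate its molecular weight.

158.26 g/mol

Atom tally by fragment:
  cyclohexane ring core → C:6 H:12
  (− 2 ring H displaced by substituents)
  + SCH3 → C:1 H:3 S:1
  + CHO → C:1 H:1 O:1
Element totals:
  C: 8
  H: 14
  O: 1
  S: 1
Molecular formula: C8H14OS.
  M = 8(12.011) + 14(1.008) + 15.999 + 32.06
    = 96.088 + 14.112 + 15.999 + 32.060 = 158.259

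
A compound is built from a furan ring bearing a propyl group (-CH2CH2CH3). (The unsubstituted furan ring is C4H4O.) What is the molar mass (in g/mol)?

110.16 g/mol

Atom tally by fragment:
  furan ring core → C:4 H:4 O:1
  (− 1 ring H displaced by substituents)
  + CH2CH2CH3 → C:3 H:7
Element totals:
  C: 7
  H: 10
  O: 1
Molecular formula: C7H10O.
  M = 7(12.011) + 10(1.008) + 15.999
    = 84.077 + 10.080 + 15.999 = 110.156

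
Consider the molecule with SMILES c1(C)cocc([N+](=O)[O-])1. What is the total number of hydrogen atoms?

Atom tally by fragment:
  furan ring core → C:4 H:4 O:1
  (− 2 ring H displaced by substituents)
  + CH3 → C:1 H:3
  + NO2 → N:1 O:2
Element totals:
  C: 5
  H: 5
  N: 1
  O: 3

5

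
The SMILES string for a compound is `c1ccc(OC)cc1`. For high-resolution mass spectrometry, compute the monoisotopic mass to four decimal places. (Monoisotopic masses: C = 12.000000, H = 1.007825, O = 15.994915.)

108.0575

Atom tally by fragment:
  benzene ring core → C:6 H:6
  (− 1 ring H displaced by substituents)
  + OCH3 → C:1 H:3 O:1
Element totals:
  C: 7
  H: 8
  O: 1
Molecular formula: C7H8O.
  M = 7(12.0) + 8(1.007825) + 15.994915
    = 84.000000 + 8.062600 + 15.994915 = 108.057515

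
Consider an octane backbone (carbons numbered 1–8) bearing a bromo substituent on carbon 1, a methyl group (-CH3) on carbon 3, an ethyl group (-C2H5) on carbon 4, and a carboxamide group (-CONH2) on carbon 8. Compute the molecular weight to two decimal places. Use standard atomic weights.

278.23 g/mol

Atom tally by fragment:
  BrCH2 → C:1 H:2 Br:1
  CH2 → C:1 H:2
  CH(CH3) → C:2 H:4
  CH(C2H5) → C:3 H:6
  CH2 → C:1 H:2
  CH2 → C:1 H:2
  CH2 → C:1 H:2
  CH2CONH2 → C:2 H:4 O:1 N:1
Element totals:
  C: 12
  H: 24
  Br: 1
  N: 1
  O: 1
Molecular formula: C12H24BrNO.
  M = 12(12.011) + 24(1.008) + 79.904 + 14.007 + 15.999
    = 144.132 + 24.192 + 79.904 + 14.007 + 15.999 = 278.234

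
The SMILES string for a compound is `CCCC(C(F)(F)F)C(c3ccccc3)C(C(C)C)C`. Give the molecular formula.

C17H25F3

Atom tally by fragment:
  CH3 → C:1 H:3
  CH2 → C:1 H:2
  CH2 → C:1 H:2
  CH(CF3) → C:2 H:1 F:3
  CH(C6H5) → C:7 H:6
  CH(CH(CH3)2) → C:4 H:8
  CH3 → C:1 H:3
Element totals:
  C: 17
  H: 25
  F: 3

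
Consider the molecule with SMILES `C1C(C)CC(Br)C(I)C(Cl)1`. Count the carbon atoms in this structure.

Atom tally by fragment:
  cyclohexane ring core → C:6 H:12
  (− 4 ring H displaced by substituents)
  + CH3 → C:1 H:3
  + Br → Br:1
  + I → I:1
  + Cl → Cl:1
Element totals:
  C: 7
  H: 11
  Br: 1
  Cl: 1
  I: 1

7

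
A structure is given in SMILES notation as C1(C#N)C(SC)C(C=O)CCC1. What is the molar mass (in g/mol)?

183.27 g/mol

Atom tally by fragment:
  cyclohexane ring core → C:6 H:12
  (− 3 ring H displaced by substituents)
  + CN → C:1 N:1
  + SCH3 → C:1 H:3 S:1
  + CHO → C:1 H:1 O:1
Element totals:
  C: 9
  H: 13
  N: 1
  O: 1
  S: 1
Molecular formula: C9H13NOS.
  M = 9(12.011) + 13(1.008) + 14.007 + 15.999 + 32.06
    = 108.099 + 13.104 + 14.007 + 15.999 + 32.060 = 183.269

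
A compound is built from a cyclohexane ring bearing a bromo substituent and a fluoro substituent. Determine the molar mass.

Atom tally by fragment:
  cyclohexane ring core → C:6 H:12
  (− 2 ring H displaced by substituents)
  + Br → Br:1
  + F → F:1
Element totals:
  C: 6
  H: 10
  Br: 1
  F: 1
Molecular formula: C6H10BrF.
  M = 6(12.011) + 10(1.008) + 79.904 + 18.998
    = 72.066 + 10.080 + 79.904 + 18.998 = 181.048

181.05 g/mol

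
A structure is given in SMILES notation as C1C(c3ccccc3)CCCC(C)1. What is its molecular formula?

Atom tally by fragment:
  cyclohexane ring core → C:6 H:12
  (− 2 ring H displaced by substituents)
  + C6H5 → C:6 H:5
  + CH3 → C:1 H:3
Element totals:
  C: 13
  H: 18

C13H18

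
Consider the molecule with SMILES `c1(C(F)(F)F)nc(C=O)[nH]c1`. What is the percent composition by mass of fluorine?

Atom tally by fragment:
  imidazole ring core → C:3 H:4 N:2
  (− 2 ring H displaced by substituents)
  + CF3 → C:1 F:3
  + CHO → C:1 H:1 O:1
Element totals:
  C: 5
  H: 3
  F: 3
  N: 2
  O: 1
Molecular formula: C5H3F3N2O.
Molar mass = 164.086 g/mol.
Mass from F: 3 × 18.998 = 56.994 g/mol.
%F = 56.994 / 164.086 × 100 = 34.73%.

34.73%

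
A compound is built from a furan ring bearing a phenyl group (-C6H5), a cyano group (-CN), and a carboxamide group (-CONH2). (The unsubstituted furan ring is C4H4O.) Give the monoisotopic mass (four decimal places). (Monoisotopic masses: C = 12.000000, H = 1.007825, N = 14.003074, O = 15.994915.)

212.0586

Atom tally by fragment:
  furan ring core → C:4 H:4 O:1
  (− 3 ring H displaced by substituents)
  + C6H5 → C:6 H:5
  + CN → C:1 N:1
  + CONH2 → C:1 H:2 O:1 N:1
Element totals:
  C: 12
  H: 8
  N: 2
  O: 2
Molecular formula: C12H8N2O2.
  M = 12(12.0) + 8(1.007825) + 2(14.003074) + 2(15.994915)
    = 144.000000 + 8.062600 + 28.006148 + 31.989830 = 212.058578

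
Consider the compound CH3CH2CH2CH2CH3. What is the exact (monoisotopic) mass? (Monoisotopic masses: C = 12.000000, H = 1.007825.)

72.0939

Atom tally by fragment:
  CH3 → C:1 H:3
  CH2 → C:1 H:2
  CH2 → C:1 H:2
  CH2 → C:1 H:2
  CH3 → C:1 H:3
Element totals:
  C: 5
  H: 12
Molecular formula: C5H12.
  M = 5(12.0) + 12(1.007825)
    = 60.000000 + 12.093900 = 72.093900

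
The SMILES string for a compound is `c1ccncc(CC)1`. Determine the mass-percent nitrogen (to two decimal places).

13.07%

Atom tally by fragment:
  pyridine ring core → C:5 H:5 N:1
  (− 1 ring H displaced by substituents)
  + C2H5 → C:2 H:5
Element totals:
  C: 7
  H: 9
  N: 1
Molecular formula: C7H9N.
Molar mass = 107.156 g/mol.
Mass from N: 1 × 14.007 = 14.007 g/mol.
%N = 14.007 / 107.156 × 100 = 13.07%.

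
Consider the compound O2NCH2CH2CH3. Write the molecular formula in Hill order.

C3H7NO2

Element totals:
  C: 3
  H: 7
  N: 1
  O: 2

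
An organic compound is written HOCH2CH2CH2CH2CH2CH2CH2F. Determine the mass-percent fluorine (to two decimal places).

Element totals:
  C: 7
  H: 15
  F: 1
  O: 1
Molecular formula: C7H15FO.
Molar mass = 134.194 g/mol.
Mass from F: 1 × 18.998 = 18.998 g/mol.
%F = 18.998 / 134.194 × 100 = 14.16%.

14.16%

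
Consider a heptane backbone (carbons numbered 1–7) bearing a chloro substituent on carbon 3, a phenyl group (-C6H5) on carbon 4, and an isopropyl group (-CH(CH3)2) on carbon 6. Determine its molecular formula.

Atom tally by fragment:
  CH3 → C:1 H:3
  CH2 → C:1 H:2
  CH(Cl) → C:1 H:1 Cl:1
  CH(C6H5) → C:7 H:6
  CH2 → C:1 H:2
  CH(CH(CH3)2) → C:4 H:8
  CH3 → C:1 H:3
Element totals:
  C: 16
  H: 25
  Cl: 1

C16H25Cl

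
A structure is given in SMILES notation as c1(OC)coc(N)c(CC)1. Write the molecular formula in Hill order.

Atom tally by fragment:
  furan ring core → C:4 H:4 O:1
  (− 3 ring H displaced by substituents)
  + OCH3 → C:1 H:3 O:1
  + NH2 → N:1 H:2
  + C2H5 → C:2 H:5
Element totals:
  C: 7
  H: 11
  N: 1
  O: 2

C7H11NO2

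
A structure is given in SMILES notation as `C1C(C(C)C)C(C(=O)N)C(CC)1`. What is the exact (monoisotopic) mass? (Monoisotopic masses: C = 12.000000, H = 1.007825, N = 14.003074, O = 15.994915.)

169.1467

Atom tally by fragment:
  cyclobutane ring core → C:4 H:8
  (− 3 ring H displaced by substituents)
  + CH(CH3)2 → C:3 H:7
  + CONH2 → C:1 H:2 O:1 N:1
  + C2H5 → C:2 H:5
Element totals:
  C: 10
  H: 19
  N: 1
  O: 1
Molecular formula: C10H19NO.
  M = 10(12.0) + 19(1.007825) + 14.003074 + 15.994915
    = 120.000000 + 19.148675 + 14.003074 + 15.994915 = 169.146664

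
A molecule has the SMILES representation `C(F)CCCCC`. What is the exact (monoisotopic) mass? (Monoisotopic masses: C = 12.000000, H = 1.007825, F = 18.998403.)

104.1001

Atom tally by fragment:
  FCH2 → C:1 H:2 F:1
  CH2 → C:1 H:2
  CH2 → C:1 H:2
  CH2 → C:1 H:2
  CH2 → C:1 H:2
  CH3 → C:1 H:3
Element totals:
  C: 6
  H: 13
  F: 1
Molecular formula: C6H13F.
  M = 6(12.0) + 13(1.007825) + 18.998403
    = 72.000000 + 13.101725 + 18.998403 = 104.100128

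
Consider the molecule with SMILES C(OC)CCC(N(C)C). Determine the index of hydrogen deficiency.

Atom tally by fragment:
  CH3OCH2 → C:2 H:5 O:1
  CH2 → C:1 H:2
  CH2 → C:1 H:2
  CH2N(CH3)2 → C:3 H:8 N:1
Element totals:
  C: 7
  H: 17
  N: 1
  O: 1
Molecular formula: C7H17NO.
DoU = (2C + 2 + N − H − X) / 2 = (2·7 + 2 + 1 − 17 − 0) / 2 = 0.

0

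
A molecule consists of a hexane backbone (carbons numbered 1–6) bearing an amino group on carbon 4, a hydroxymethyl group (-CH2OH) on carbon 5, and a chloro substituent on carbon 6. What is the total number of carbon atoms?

7

Atom tally by fragment:
  CH3 → C:1 H:3
  CH2 → C:1 H:2
  CH2 → C:1 H:2
  CH(NH2) → C:1 H:3 N:1
  CH(CH2OH) → C:2 H:4 O:1
  CH2Cl → C:1 H:2 Cl:1
Element totals:
  C: 7
  H: 16
  Cl: 1
  N: 1
  O: 1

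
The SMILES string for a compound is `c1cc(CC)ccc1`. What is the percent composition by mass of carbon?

Atom tally by fragment:
  benzene ring core → C:6 H:6
  (− 1 ring H displaced by substituents)
  + C2H5 → C:2 H:5
Element totals:
  C: 8
  H: 10
Molecular formula: C8H10.
Molar mass = 106.168 g/mol.
Mass from C: 8 × 12.011 = 96.088 g/mol.
%C = 96.088 / 106.168 × 100 = 90.51%.

90.51%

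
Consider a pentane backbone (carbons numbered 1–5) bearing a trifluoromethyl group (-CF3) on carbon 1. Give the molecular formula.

Atom tally by fragment:
  F3CCH2 → C:2 H:2 F:3
  CH2 → C:1 H:2
  CH2 → C:1 H:2
  CH2 → C:1 H:2
  CH3 → C:1 H:3
Element totals:
  C: 6
  H: 11
  F: 3

C6H11F3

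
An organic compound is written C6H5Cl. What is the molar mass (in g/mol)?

112.56 g/mol

Atom tally by fragment:
  benzene ring core → C:6 H:6
  (− 1 ring H displaced by substituents)
  + Cl → Cl:1
Element totals:
  C: 6
  H: 5
  Cl: 1
Molecular formula: C6H5Cl.
  M = 6(12.011) + 5(1.008) + 35.45
    = 72.066 + 5.040 + 35.450 = 112.556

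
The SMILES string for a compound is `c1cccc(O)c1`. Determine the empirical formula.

C6H6O

Atom tally by fragment:
  benzene ring core → C:6 H:6
  (− 1 ring H displaced by substituents)
  + OH → O:1 H:1
Element totals:
  C: 6
  H: 6
  O: 1
Molecular formula: C6H6O.
gcd of subscripts (6, 6, 1) = 1, so the empirical formula equals the molecular formula.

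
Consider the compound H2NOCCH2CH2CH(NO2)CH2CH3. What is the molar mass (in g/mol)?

160.17 g/mol

Atom tally by fragment:
  H2NOCCH2 → C:2 H:4 O:1 N:1
  CH2 → C:1 H:2
  CH(NO2) → C:1 H:1 N:1 O:2
  CH2 → C:1 H:2
  CH3 → C:1 H:3
Element totals:
  C: 6
  H: 12
  N: 2
  O: 3
Molecular formula: C6H12N2O3.
  M = 6(12.011) + 12(1.008) + 2(14.007) + 3(15.999)
    = 72.066 + 12.096 + 28.014 + 47.997 = 160.173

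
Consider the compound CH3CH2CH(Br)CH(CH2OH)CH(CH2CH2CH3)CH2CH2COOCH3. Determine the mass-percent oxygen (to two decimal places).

Atom tally by fragment:
  CH3 → C:1 H:3
  CH2 → C:1 H:2
  CH(Br) → C:1 H:1 Br:1
  CH(CH2OH) → C:2 H:4 O:1
  CH(CH2CH2CH3) → C:4 H:8
  CH2 → C:1 H:2
  CH2COOCH3 → C:3 H:5 O:2
Element totals:
  C: 13
  H: 25
  Br: 1
  O: 3
Molecular formula: C13H25BrO3.
Molar mass = 309.244 g/mol.
Mass from O: 3 × 15.999 = 47.997 g/mol.
%O = 47.997 / 309.244 × 100 = 15.52%.

15.52%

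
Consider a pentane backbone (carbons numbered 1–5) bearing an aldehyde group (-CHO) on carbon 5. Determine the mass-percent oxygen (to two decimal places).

15.97%

Atom tally by fragment:
  CH3 → C:1 H:3
  CH2 → C:1 H:2
  CH2 → C:1 H:2
  CH2 → C:1 H:2
  CH2CHO → C:2 H:3 O:1
Element totals:
  C: 6
  H: 12
  O: 1
Molecular formula: C6H12O.
Molar mass = 100.161 g/mol.
Mass from O: 1 × 15.999 = 15.999 g/mol.
%O = 15.999 / 100.161 × 100 = 15.97%.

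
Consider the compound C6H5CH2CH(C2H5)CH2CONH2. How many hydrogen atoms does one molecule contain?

17

Element totals:
  C: 12
  H: 17
  N: 1
  O: 1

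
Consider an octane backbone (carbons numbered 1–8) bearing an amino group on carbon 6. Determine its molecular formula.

C8H19N

Atom tally by fragment:
  CH3 → C:1 H:3
  CH2 → C:1 H:2
  CH2 → C:1 H:2
  CH2 → C:1 H:2
  CH2 → C:1 H:2
  CH(NH2) → C:1 H:3 N:1
  CH2 → C:1 H:2
  CH3 → C:1 H:3
Element totals:
  C: 8
  H: 19
  N: 1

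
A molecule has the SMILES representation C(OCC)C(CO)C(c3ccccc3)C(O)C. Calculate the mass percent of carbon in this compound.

Atom tally by fragment:
  C2H5OCH2 → C:3 H:7 O:1
  CH(CH2OH) → C:2 H:4 O:1
  CH(C6H5) → C:7 H:6
  CH(OH) → C:1 H:2 O:1
  CH3 → C:1 H:3
Element totals:
  C: 14
  H: 22
  O: 3
Molecular formula: C14H22O3.
Molar mass = 238.327 g/mol.
Mass from C: 14 × 12.011 = 168.154 g/mol.
%C = 168.154 / 238.327 × 100 = 70.56%.

70.56%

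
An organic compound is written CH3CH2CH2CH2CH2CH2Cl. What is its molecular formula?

C6H13Cl

Atom tally by fragment:
  CH3 → C:1 H:3
  CH2 → C:1 H:2
  CH2 → C:1 H:2
  CH2 → C:1 H:2
  CH2 → C:1 H:2
  CH2Cl → C:1 H:2 Cl:1
Element totals:
  C: 6
  H: 13
  Cl: 1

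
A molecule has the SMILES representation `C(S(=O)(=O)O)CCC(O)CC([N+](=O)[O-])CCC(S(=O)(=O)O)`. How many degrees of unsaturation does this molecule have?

1

Atom tally by fragment:
  HO3SCH2 → C:1 H:3 S:1 O:3
  CH2 → C:1 H:2
  CH2 → C:1 H:2
  CH(OH) → C:1 H:2 O:1
  CH2 → C:1 H:2
  CH(NO2) → C:1 H:1 N:1 O:2
  CH2 → C:1 H:2
  CH2 → C:1 H:2
  CH2SO3H → C:1 H:3 S:1 O:3
Element totals:
  C: 9
  H: 19
  N: 1
  O: 9
  S: 2
Molecular formula: C9H19NO9S2.
DoU = (2C + 2 + N − H − X) / 2 = (2·9 + 2 + 1 − 19 − 0) / 2 = 1.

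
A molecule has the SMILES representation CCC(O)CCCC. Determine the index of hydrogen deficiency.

0

Atom tally by fragment:
  CH3 → C:1 H:3
  CH2 → C:1 H:2
  CH(OH) → C:1 H:2 O:1
  CH2 → C:1 H:2
  CH2 → C:1 H:2
  CH2 → C:1 H:2
  CH3 → C:1 H:3
Element totals:
  C: 7
  H: 16
  O: 1
Molecular formula: C7H16O.
DoU = (2C + 2 + N − H − X) / 2 = (2·7 + 2 + 0 − 16 − 0) / 2 = 0.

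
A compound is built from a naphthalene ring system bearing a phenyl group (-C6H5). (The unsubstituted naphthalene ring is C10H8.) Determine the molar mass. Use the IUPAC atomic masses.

Atom tally by fragment:
  naphthalene ring system core → C:10 H:8
  (− 1 ring H displaced by substituents)
  + C6H5 → C:6 H:5
Element totals:
  C: 16
  H: 12
Molecular formula: C16H12.
  M = 16(12.011) + 12(1.008)
    = 192.176 + 12.096 = 204.272

204.27 g/mol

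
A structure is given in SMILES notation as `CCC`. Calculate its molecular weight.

Atom tally by fragment:
  CH3 → C:1 H:3
  CH2 → C:1 H:2
  CH3 → C:1 H:3
Element totals:
  C: 3
  H: 8
Molecular formula: C3H8.
  M = 3(12.011) + 8(1.008)
    = 36.033 + 8.064 = 44.097

44.10 g/mol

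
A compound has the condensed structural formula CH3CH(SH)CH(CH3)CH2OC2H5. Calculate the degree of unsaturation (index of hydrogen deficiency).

Atom tally by fragment:
  CH3 → C:1 H:3
  CH(SH) → C:1 H:2 S:1
  CH(CH3) → C:2 H:4
  CH2OC2H5 → C:3 H:7 O:1
Element totals:
  C: 7
  H: 16
  O: 1
  S: 1
Molecular formula: C7H16OS.
DoU = (2C + 2 + N − H − X) / 2 = (2·7 + 2 + 0 − 16 − 0) / 2 = 0.

0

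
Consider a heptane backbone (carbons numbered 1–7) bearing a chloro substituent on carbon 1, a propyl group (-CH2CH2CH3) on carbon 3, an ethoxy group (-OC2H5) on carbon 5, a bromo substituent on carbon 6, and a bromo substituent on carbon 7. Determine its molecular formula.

Atom tally by fragment:
  ClCH2 → C:1 H:2 Cl:1
  CH2 → C:1 H:2
  CH(CH2CH2CH3) → C:4 H:8
  CH2 → C:1 H:2
  CH(OC2H5) → C:3 H:6 O:1
  CH(Br) → C:1 H:1 Br:1
  CH2Br → C:1 H:2 Br:1
Element totals:
  C: 12
  H: 23
  Br: 2
  Cl: 1
  O: 1

C12H23Br2ClO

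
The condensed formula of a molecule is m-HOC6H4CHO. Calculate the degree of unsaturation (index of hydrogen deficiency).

Atom tally by fragment:
  benzene ring core → C:6 H:6
  (− 2 ring H displaced by substituents)
  + OH → O:1 H:1
  + CHO → C:1 H:1 O:1
Element totals:
  C: 7
  H: 6
  O: 2
Molecular formula: C7H6O2.
DoU = (2C + 2 + N − H − X) / 2 = (2·7 + 2 + 0 − 6 − 0) / 2 = 5.

5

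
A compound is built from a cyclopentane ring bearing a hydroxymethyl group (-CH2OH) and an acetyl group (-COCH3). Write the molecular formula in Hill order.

C8H14O2

Atom tally by fragment:
  cyclopentane ring core → C:5 H:10
  (− 2 ring H displaced by substituents)
  + CH2OH → C:1 H:3 O:1
  + COCH3 → C:2 H:3 O:1
Element totals:
  C: 8
  H: 14
  O: 2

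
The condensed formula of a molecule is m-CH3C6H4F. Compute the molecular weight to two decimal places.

110.13 g/mol

Atom tally by fragment:
  benzene ring core → C:6 H:6
  (− 2 ring H displaced by substituents)
  + CH3 → C:1 H:3
  + F → F:1
Element totals:
  C: 7
  H: 7
  F: 1
Molecular formula: C7H7F.
  M = 7(12.011) + 7(1.008) + 18.998
    = 84.077 + 7.056 + 18.998 = 110.131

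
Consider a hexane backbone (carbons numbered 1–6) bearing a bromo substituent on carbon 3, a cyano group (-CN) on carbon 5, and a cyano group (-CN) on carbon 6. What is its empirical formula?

C8H11BrN2

Atom tally by fragment:
  CH3 → C:1 H:3
  CH2 → C:1 H:2
  CH(Br) → C:1 H:1 Br:1
  CH2 → C:1 H:2
  CH(CN) → C:2 H:1 N:1
  CH2CN → C:2 H:2 N:1
Element totals:
  C: 8
  H: 11
  Br: 1
  N: 2
Molecular formula: C8H11BrN2.
gcd of subscripts (1, 8, 11, 2) = 1, so the empirical formula equals the molecular formula.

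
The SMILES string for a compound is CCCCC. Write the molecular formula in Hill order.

C5H12

Atom tally by fragment:
  CH3 → C:1 H:3
  CH2 → C:1 H:2
  CH2 → C:1 H:2
  CH2 → C:1 H:2
  CH3 → C:1 H:3
Element totals:
  C: 5
  H: 12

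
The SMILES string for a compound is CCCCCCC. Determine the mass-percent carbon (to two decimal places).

83.90%

Atom tally by fragment:
  CH3 → C:1 H:3
  CH2 → C:1 H:2
  CH2 → C:1 H:2
  CH2 → C:1 H:2
  CH2 → C:1 H:2
  CH2 → C:1 H:2
  CH3 → C:1 H:3
Element totals:
  C: 7
  H: 16
Molecular formula: C7H16.
Molar mass = 100.205 g/mol.
Mass from C: 7 × 12.011 = 84.077 g/mol.
%C = 84.077 / 100.205 × 100 = 83.90%.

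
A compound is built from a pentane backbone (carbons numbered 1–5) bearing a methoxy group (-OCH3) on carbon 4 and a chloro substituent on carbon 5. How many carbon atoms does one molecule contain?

6

Atom tally by fragment:
  CH3 → C:1 H:3
  CH2 → C:1 H:2
  CH2 → C:1 H:2
  CH(OCH3) → C:2 H:4 O:1
  CH2Cl → C:1 H:2 Cl:1
Element totals:
  C: 6
  H: 13
  Cl: 1
  O: 1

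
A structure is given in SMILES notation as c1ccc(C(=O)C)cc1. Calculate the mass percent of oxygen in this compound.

13.32%

Atom tally by fragment:
  benzene ring core → C:6 H:6
  (− 1 ring H displaced by substituents)
  + COCH3 → C:2 H:3 O:1
Element totals:
  C: 8
  H: 8
  O: 1
Molecular formula: C8H8O.
Molar mass = 120.151 g/mol.
Mass from O: 1 × 15.999 = 15.999 g/mol.
%O = 15.999 / 120.151 × 100 = 13.32%.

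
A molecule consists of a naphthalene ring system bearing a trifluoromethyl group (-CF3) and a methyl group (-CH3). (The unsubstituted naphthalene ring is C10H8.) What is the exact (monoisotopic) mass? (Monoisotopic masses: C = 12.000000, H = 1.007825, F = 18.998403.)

Atom tally by fragment:
  naphthalene ring system core → C:10 H:8
  (− 2 ring H displaced by substituents)
  + CF3 → C:1 F:3
  + CH3 → C:1 H:3
Element totals:
  C: 12
  H: 9
  F: 3
Molecular formula: C12H9F3.
  M = 12(12.0) + 9(1.007825) + 3(18.998403)
    = 144.000000 + 9.070425 + 56.995209 = 210.065634

210.0656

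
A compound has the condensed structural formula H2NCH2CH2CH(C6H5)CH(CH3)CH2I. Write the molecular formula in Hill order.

Atom tally by fragment:
  H2NCH2 → C:1 H:4 N:1
  CH2 → C:1 H:2
  CH(C6H5) → C:7 H:6
  CH(CH3) → C:2 H:4
  CH2I → C:1 H:2 I:1
Element totals:
  C: 12
  H: 18
  I: 1
  N: 1

C12H18IN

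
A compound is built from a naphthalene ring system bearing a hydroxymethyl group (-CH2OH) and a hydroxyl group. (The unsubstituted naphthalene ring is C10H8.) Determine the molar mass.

Atom tally by fragment:
  naphthalene ring system core → C:10 H:8
  (− 2 ring H displaced by substituents)
  + CH2OH → C:1 H:3 O:1
  + OH → O:1 H:1
Element totals:
  C: 11
  H: 10
  O: 2
Molecular formula: C11H10O2.
  M = 11(12.011) + 10(1.008) + 2(15.999)
    = 132.121 + 10.080 + 31.998 = 174.199

174.20 g/mol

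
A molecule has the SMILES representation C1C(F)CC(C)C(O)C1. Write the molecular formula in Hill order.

C7H13FO

Atom tally by fragment:
  cyclohexane ring core → C:6 H:12
  (− 3 ring H displaced by substituents)
  + F → F:1
  + CH3 → C:1 H:3
  + OH → O:1 H:1
Element totals:
  C: 7
  H: 13
  F: 1
  O: 1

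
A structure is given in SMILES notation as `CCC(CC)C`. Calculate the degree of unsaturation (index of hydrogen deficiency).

Atom tally by fragment:
  CH3 → C:1 H:3
  CH2 → C:1 H:2
  CH(C2H5) → C:3 H:6
  CH3 → C:1 H:3
Element totals:
  C: 6
  H: 14
Molecular formula: C6H14.
DoU = (2C + 2 + N − H − X) / 2 = (2·6 + 2 + 0 − 14 − 0) / 2 = 0.

0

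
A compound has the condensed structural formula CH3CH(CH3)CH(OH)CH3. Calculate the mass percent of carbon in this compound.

68.13%

Atom tally by fragment:
  CH3 → C:1 H:3
  CH(CH3) → C:2 H:4
  CH(OH) → C:1 H:2 O:1
  CH3 → C:1 H:3
Element totals:
  C: 5
  H: 12
  O: 1
Molecular formula: C5H12O.
Molar mass = 88.150 g/mol.
Mass from C: 5 × 12.011 = 60.055 g/mol.
%C = 60.055 / 88.150 × 100 = 68.13%.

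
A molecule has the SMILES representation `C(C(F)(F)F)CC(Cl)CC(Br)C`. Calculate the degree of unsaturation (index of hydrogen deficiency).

Atom tally by fragment:
  F3CCH2 → C:2 H:2 F:3
  CH2 → C:1 H:2
  CH(Cl) → C:1 H:1 Cl:1
  CH2 → C:1 H:2
  CH(Br) → C:1 H:1 Br:1
  CH3 → C:1 H:3
Element totals:
  C: 7
  H: 11
  Br: 1
  Cl: 1
  F: 3
Molecular formula: C7H11BrClF3.
DoU = (2C + 2 + N − H − X) / 2 = (2·7 + 2 + 0 − 11 − 5) / 2 = 0.

0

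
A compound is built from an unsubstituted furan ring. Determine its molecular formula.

Atom tally by fragment:
  furan ring core → C:4 H:4 O:1
Element totals:
  C: 4
  H: 4
  O: 1

C4H4O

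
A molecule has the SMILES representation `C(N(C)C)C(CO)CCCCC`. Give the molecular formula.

Atom tally by fragment:
  (CH3)2NCH2 → C:3 H:8 N:1
  CH(CH2OH) → C:2 H:4 O:1
  CH2 → C:1 H:2
  CH2 → C:1 H:2
  CH2 → C:1 H:2
  CH2 → C:1 H:2
  CH3 → C:1 H:3
Element totals:
  C: 10
  H: 23
  N: 1
  O: 1

C10H23NO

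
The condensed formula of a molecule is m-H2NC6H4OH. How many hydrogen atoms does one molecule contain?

7

Atom tally by fragment:
  benzene ring core → C:6 H:6
  (− 2 ring H displaced by substituents)
  + NH2 → N:1 H:2
  + OH → O:1 H:1
Element totals:
  C: 6
  H: 7
  N: 1
  O: 1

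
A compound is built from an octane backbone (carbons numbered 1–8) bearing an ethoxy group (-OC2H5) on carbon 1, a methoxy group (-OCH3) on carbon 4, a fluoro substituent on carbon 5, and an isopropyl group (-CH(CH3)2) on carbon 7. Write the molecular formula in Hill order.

Atom tally by fragment:
  C2H5OCH2 → C:3 H:7 O:1
  CH2 → C:1 H:2
  CH2 → C:1 H:2
  CH(OCH3) → C:2 H:4 O:1
  CH(F) → C:1 H:1 F:1
  CH2 → C:1 H:2
  CH(CH(CH3)2) → C:4 H:8
  CH3 → C:1 H:3
Element totals:
  C: 14
  H: 29
  F: 1
  O: 2

C14H29FO2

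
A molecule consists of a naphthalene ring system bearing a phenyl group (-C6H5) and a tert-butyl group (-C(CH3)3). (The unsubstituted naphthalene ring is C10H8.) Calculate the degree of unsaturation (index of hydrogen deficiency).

Atom tally by fragment:
  naphthalene ring system core → C:10 H:8
  (− 2 ring H displaced by substituents)
  + C6H5 → C:6 H:5
  + C(CH3)3 → C:4 H:9
Element totals:
  C: 20
  H: 20
Molecular formula: C20H20.
DoU = (2C + 2 + N − H − X) / 2 = (2·20 + 2 + 0 − 20 − 0) / 2 = 11.

11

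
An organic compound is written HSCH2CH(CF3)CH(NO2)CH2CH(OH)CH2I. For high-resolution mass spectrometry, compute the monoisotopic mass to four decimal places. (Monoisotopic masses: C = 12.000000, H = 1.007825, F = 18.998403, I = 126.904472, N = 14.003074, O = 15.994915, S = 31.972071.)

Element totals:
  C: 7
  H: 11
  F: 3
  I: 1
  N: 1
  O: 3
  S: 1
Molecular formula: C7H11F3INO3S.
  M = 7(12.0) + 11(1.007825) + 3(18.998403) + 126.904472 + 14.003074 + 3(15.994915) + 31.972071
    = 84.000000 + 11.086075 + 56.995209 + 126.904472 + 14.003074 + 47.984745 + 31.972071 = 372.945646

372.9456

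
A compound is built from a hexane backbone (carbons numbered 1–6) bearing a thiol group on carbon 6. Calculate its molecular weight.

Atom tally by fragment:
  CH3 → C:1 H:3
  CH2 → C:1 H:2
  CH2 → C:1 H:2
  CH2 → C:1 H:2
  CH2 → C:1 H:2
  CH2SH → C:1 H:3 S:1
Element totals:
  C: 6
  H: 14
  S: 1
Molecular formula: C6H14S.
  M = 6(12.011) + 14(1.008) + 32.06
    = 72.066 + 14.112 + 32.060 = 118.238

118.24 g/mol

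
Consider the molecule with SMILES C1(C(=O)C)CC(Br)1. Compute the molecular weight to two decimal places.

Atom tally by fragment:
  cyclopropane ring core → C:3 H:6
  (− 2 ring H displaced by substituents)
  + COCH3 → C:2 H:3 O:1
  + Br → Br:1
Element totals:
  C: 5
  H: 7
  Br: 1
  O: 1
Molecular formula: C5H7BrO.
  M = 5(12.011) + 7(1.008) + 79.904 + 15.999
    = 60.055 + 7.056 + 79.904 + 15.999 = 163.014

163.01 g/mol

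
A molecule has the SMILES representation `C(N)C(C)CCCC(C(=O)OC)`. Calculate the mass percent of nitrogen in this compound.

Atom tally by fragment:
  H2NCH2 → C:1 H:4 N:1
  CH(CH3) → C:2 H:4
  CH2 → C:1 H:2
  CH2 → C:1 H:2
  CH2 → C:1 H:2
  CH2COOCH3 → C:3 H:5 O:2
Element totals:
  C: 9
  H: 19
  N: 1
  O: 2
Molecular formula: C9H19NO2.
Molar mass = 173.256 g/mol.
Mass from N: 1 × 14.007 = 14.007 g/mol.
%N = 14.007 / 173.256 × 100 = 8.08%.

8.08%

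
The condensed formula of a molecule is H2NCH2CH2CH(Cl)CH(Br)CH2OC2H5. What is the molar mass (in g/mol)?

Atom tally by fragment:
  H2NCH2 → C:1 H:4 N:1
  CH2 → C:1 H:2
  CH(Cl) → C:1 H:1 Cl:1
  CH(Br) → C:1 H:1 Br:1
  CH2OC2H5 → C:3 H:7 O:1
Element totals:
  C: 7
  H: 15
  Br: 1
  Cl: 1
  N: 1
  O: 1
Molecular formula: C7H15BrClNO.
  M = 7(12.011) + 15(1.008) + 79.904 + 35.45 + 14.007 + 15.999
    = 84.077 + 15.120 + 79.904 + 35.450 + 14.007 + 15.999 = 244.557

244.56 g/mol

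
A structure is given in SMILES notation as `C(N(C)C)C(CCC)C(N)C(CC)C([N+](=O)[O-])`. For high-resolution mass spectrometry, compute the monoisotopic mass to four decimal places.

245.2103

Atom tally by fragment:
  (CH3)2NCH2 → C:3 H:8 N:1
  CH(CH2CH2CH3) → C:4 H:8
  CH(NH2) → C:1 H:3 N:1
  CH(C2H5) → C:3 H:6
  CH2NO2 → C:1 H:2 N:1 O:2
Element totals:
  C: 12
  H: 27
  N: 3
  O: 2
Molecular formula: C12H27N3O2.
  M = 12(12.0) + 27(1.007825) + 3(14.003074) + 2(15.994915)
    = 144.000000 + 27.211275 + 42.009222 + 31.989830 = 245.210327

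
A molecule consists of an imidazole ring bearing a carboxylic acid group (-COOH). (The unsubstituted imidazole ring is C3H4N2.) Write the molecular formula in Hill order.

Atom tally by fragment:
  imidazole ring core → C:3 H:4 N:2
  (− 1 ring H displaced by substituents)
  + COOH → C:1 H:1 O:2
Element totals:
  C: 4
  H: 4
  N: 2
  O: 2

C4H4N2O2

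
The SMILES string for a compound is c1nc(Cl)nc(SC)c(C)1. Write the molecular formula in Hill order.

C6H7ClN2S

Atom tally by fragment:
  pyrimidine ring core → C:4 H:4 N:2
  (− 3 ring H displaced by substituents)
  + Cl → Cl:1
  + SCH3 → C:1 H:3 S:1
  + CH3 → C:1 H:3
Element totals:
  C: 6
  H: 7
  Cl: 1
  N: 2
  S: 1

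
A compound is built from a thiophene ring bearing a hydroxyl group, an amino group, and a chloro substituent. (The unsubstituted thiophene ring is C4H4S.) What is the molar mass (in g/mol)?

149.59 g/mol

Atom tally by fragment:
  thiophene ring core → C:4 H:4 S:1
  (− 3 ring H displaced by substituents)
  + OH → O:1 H:1
  + NH2 → N:1 H:2
  + Cl → Cl:1
Element totals:
  C: 4
  H: 4
  Cl: 1
  N: 1
  O: 1
  S: 1
Molecular formula: C4H4ClNOS.
  M = 4(12.011) + 4(1.008) + 35.45 + 14.007 + 15.999 + 32.06
    = 48.044 + 4.032 + 35.450 + 14.007 + 15.999 + 32.060 = 149.592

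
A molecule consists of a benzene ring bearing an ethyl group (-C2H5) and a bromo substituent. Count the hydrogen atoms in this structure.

9

Atom tally by fragment:
  benzene ring core → C:6 H:6
  (− 2 ring H displaced by substituents)
  + C2H5 → C:2 H:5
  + Br → Br:1
Element totals:
  C: 8
  H: 9
  Br: 1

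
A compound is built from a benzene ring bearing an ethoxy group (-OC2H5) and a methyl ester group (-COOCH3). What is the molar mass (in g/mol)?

180.20 g/mol

Atom tally by fragment:
  benzene ring core → C:6 H:6
  (− 2 ring H displaced by substituents)
  + OC2H5 → C:2 H:5 O:1
  + COOCH3 → C:2 H:3 O:2
Element totals:
  C: 10
  H: 12
  O: 3
Molecular formula: C10H12O3.
  M = 10(12.011) + 12(1.008) + 3(15.999)
    = 120.110 + 12.096 + 47.997 = 180.203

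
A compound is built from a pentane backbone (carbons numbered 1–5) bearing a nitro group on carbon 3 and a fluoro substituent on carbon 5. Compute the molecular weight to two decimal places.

135.14 g/mol

Atom tally by fragment:
  CH3 → C:1 H:3
  CH2 → C:1 H:2
  CH(NO2) → C:1 H:1 N:1 O:2
  CH2 → C:1 H:2
  CH2F → C:1 H:2 F:1
Element totals:
  C: 5
  H: 10
  F: 1
  N: 1
  O: 2
Molecular formula: C5H10FNO2.
  M = 5(12.011) + 10(1.008) + 18.998 + 14.007 + 2(15.999)
    = 60.055 + 10.080 + 18.998 + 14.007 + 31.998 = 135.138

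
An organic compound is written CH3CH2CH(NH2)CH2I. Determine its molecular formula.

Atom tally by fragment:
  CH3 → C:1 H:3
  CH2 → C:1 H:2
  CH(NH2) → C:1 H:3 N:1
  CH2I → C:1 H:2 I:1
Element totals:
  C: 4
  H: 10
  I: 1
  N: 1

C4H10IN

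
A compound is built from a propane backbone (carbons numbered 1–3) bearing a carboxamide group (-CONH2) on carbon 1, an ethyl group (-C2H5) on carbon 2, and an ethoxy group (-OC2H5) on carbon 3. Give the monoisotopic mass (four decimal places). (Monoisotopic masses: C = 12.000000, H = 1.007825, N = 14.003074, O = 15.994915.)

159.1259

Atom tally by fragment:
  H2NOCCH2 → C:2 H:4 O:1 N:1
  CH(C2H5) → C:3 H:6
  CH2OC2H5 → C:3 H:7 O:1
Element totals:
  C: 8
  H: 17
  N: 1
  O: 2
Molecular formula: C8H17NO2.
  M = 8(12.0) + 17(1.007825) + 14.003074 + 2(15.994915)
    = 96.000000 + 17.133025 + 14.003074 + 31.989830 = 159.125929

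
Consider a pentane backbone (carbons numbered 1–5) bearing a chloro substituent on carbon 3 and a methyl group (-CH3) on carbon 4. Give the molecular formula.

C6H13Cl

Atom tally by fragment:
  CH3 → C:1 H:3
  CH2 → C:1 H:2
  CH(Cl) → C:1 H:1 Cl:1
  CH(CH3) → C:2 H:4
  CH3 → C:1 H:3
Element totals:
  C: 6
  H: 13
  Cl: 1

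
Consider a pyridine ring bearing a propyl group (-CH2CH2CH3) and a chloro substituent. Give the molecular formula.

C8H10ClN

Atom tally by fragment:
  pyridine ring core → C:5 H:5 N:1
  (− 2 ring H displaced by substituents)
  + CH2CH2CH3 → C:3 H:7
  + Cl → Cl:1
Element totals:
  C: 8
  H: 10
  Cl: 1
  N: 1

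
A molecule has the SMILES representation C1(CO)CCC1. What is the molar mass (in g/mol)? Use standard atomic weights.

Atom tally by fragment:
  cyclobutane ring core → C:4 H:8
  (− 1 ring H displaced by substituents)
  + CH2OH → C:1 H:3 O:1
Element totals:
  C: 5
  H: 10
  O: 1
Molecular formula: C5H10O.
  M = 5(12.011) + 10(1.008) + 15.999
    = 60.055 + 10.080 + 15.999 = 86.134

86.13 g/mol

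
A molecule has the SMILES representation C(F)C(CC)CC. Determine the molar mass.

Atom tally by fragment:
  FCH2 → C:1 H:2 F:1
  CH(C2H5) → C:3 H:6
  CH2 → C:1 H:2
  CH3 → C:1 H:3
Element totals:
  C: 6
  H: 13
  F: 1
Molecular formula: C6H13F.
  M = 6(12.011) + 13(1.008) + 18.998
    = 72.066 + 13.104 + 18.998 = 104.168

104.17 g/mol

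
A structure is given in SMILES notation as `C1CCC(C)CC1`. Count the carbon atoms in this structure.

7

Atom tally by fragment:
  cyclohexane ring core → C:6 H:12
  (− 1 ring H displaced by substituents)
  + CH3 → C:1 H:3
Element totals:
  C: 7
  H: 14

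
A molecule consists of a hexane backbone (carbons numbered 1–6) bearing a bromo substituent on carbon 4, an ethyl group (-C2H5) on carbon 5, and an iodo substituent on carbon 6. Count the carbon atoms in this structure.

8

Atom tally by fragment:
  CH3 → C:1 H:3
  CH2 → C:1 H:2
  CH2 → C:1 H:2
  CH(Br) → C:1 H:1 Br:1
  CH(C2H5) → C:3 H:6
  CH2I → C:1 H:2 I:1
Element totals:
  C: 8
  H: 16
  Br: 1
  I: 1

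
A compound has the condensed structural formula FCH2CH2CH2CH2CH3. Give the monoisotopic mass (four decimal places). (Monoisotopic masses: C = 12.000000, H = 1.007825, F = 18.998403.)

90.0845

Atom tally by fragment:
  FCH2 → C:1 H:2 F:1
  CH2 → C:1 H:2
  CH2 → C:1 H:2
  CH2 → C:1 H:2
  CH3 → C:1 H:3
Element totals:
  C: 5
  H: 11
  F: 1
Molecular formula: C5H11F.
  M = 5(12.0) + 11(1.007825) + 18.998403
    = 60.000000 + 11.086075 + 18.998403 = 90.084478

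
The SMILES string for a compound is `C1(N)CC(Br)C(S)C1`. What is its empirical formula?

C5H10BrNS

Atom tally by fragment:
  cyclopentane ring core → C:5 H:10
  (− 3 ring H displaced by substituents)
  + NH2 → N:1 H:2
  + Br → Br:1
  + SH → S:1 H:1
Element totals:
  C: 5
  H: 10
  Br: 1
  N: 1
  S: 1
Molecular formula: C5H10BrNS.
gcd of subscripts (1, 5, 10, 1, 1) = 1, so the empirical formula equals the molecular formula.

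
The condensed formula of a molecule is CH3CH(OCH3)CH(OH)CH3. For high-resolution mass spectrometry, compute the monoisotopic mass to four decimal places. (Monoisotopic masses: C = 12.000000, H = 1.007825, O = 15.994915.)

Atom tally by fragment:
  CH3 → C:1 H:3
  CH(OCH3) → C:2 H:4 O:1
  CH(OH) → C:1 H:2 O:1
  CH3 → C:1 H:3
Element totals:
  C: 5
  H: 12
  O: 2
Molecular formula: C5H12O2.
  M = 5(12.0) + 12(1.007825) + 2(15.994915)
    = 60.000000 + 12.093900 + 31.989830 = 104.083730

104.0837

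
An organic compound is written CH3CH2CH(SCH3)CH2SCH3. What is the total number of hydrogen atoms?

Element totals:
  C: 6
  H: 14
  S: 2

14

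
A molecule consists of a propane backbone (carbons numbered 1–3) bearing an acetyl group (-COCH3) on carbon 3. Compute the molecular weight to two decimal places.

86.13 g/mol

Atom tally by fragment:
  CH3 → C:1 H:3
  CH2 → C:1 H:2
  CH2COCH3 → C:3 H:5 O:1
Element totals:
  C: 5
  H: 10
  O: 1
Molecular formula: C5H10O.
  M = 5(12.011) + 10(1.008) + 15.999
    = 60.055 + 10.080 + 15.999 = 86.134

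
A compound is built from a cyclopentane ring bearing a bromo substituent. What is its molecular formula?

C5H9Br

Atom tally by fragment:
  cyclopentane ring core → C:5 H:10
  (− 1 ring H displaced by substituents)
  + Br → Br:1
Element totals:
  C: 5
  H: 9
  Br: 1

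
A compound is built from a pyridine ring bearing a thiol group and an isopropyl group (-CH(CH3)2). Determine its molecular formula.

C8H11NS

Atom tally by fragment:
  pyridine ring core → C:5 H:5 N:1
  (− 2 ring H displaced by substituents)
  + SH → S:1 H:1
  + CH(CH3)2 → C:3 H:7
Element totals:
  C: 8
  H: 11
  N: 1
  S: 1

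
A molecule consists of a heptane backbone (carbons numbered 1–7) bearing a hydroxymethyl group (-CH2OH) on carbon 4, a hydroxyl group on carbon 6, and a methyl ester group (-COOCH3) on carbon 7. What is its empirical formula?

Atom tally by fragment:
  CH3 → C:1 H:3
  CH2 → C:1 H:2
  CH2 → C:1 H:2
  CH(CH2OH) → C:2 H:4 O:1
  CH2 → C:1 H:2
  CH(OH) → C:1 H:2 O:1
  CH2COOCH3 → C:3 H:5 O:2
Element totals:
  C: 10
  H: 20
  O: 4
Molecular formula: C10H20O4.
gcd of subscripts = 2; dividing each by 2:
  C: 10/2 = 5
  H: 20/2 = 10
  O: 4/2 = 2

C5H10O2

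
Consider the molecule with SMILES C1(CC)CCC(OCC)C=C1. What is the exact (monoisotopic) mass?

154.1358

Atom tally by fragment:
  cyclohexene ring core → C:6 H:10
  (− 2 ring H displaced by substituents)
  + C2H5 → C:2 H:5
  + OC2H5 → C:2 H:5 O:1
Element totals:
  C: 10
  H: 18
  O: 1
Molecular formula: C10H18O.
  M = 10(12.0) + 18(1.007825) + 15.994915
    = 120.000000 + 18.140850 + 15.994915 = 154.135765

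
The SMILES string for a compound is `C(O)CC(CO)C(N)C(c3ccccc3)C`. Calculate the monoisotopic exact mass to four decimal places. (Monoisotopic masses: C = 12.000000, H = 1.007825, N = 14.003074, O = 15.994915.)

223.1572

Atom tally by fragment:
  HOCH2 → C:1 H:3 O:1
  CH2 → C:1 H:2
  CH(CH2OH) → C:2 H:4 O:1
  CH(NH2) → C:1 H:3 N:1
  CH(C6H5) → C:7 H:6
  CH3 → C:1 H:3
Element totals:
  C: 13
  H: 21
  N: 1
  O: 2
Molecular formula: C13H21NO2.
  M = 13(12.0) + 21(1.007825) + 14.003074 + 2(15.994915)
    = 156.000000 + 21.164325 + 14.003074 + 31.989830 = 223.157229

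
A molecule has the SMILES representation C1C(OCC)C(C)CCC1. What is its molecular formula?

C9H18O

Atom tally by fragment:
  cyclohexane ring core → C:6 H:12
  (− 2 ring H displaced by substituents)
  + OC2H5 → C:2 H:5 O:1
  + CH3 → C:1 H:3
Element totals:
  C: 9
  H: 18
  O: 1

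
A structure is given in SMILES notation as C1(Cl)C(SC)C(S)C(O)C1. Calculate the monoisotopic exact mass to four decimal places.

Atom tally by fragment:
  cyclopentane ring core → C:5 H:10
  (− 4 ring H displaced by substituents)
  + Cl → Cl:1
  + SCH3 → C:1 H:3 S:1
  + SH → S:1 H:1
  + OH → O:1 H:1
Element totals:
  C: 6
  H: 11
  Cl: 1
  O: 1
  S: 2
Molecular formula: C6H11ClOS2.
  M = 6(12.0) + 11(1.007825) + 34.968853 + 15.994915 + 2(31.972071)
    = 72.000000 + 11.086075 + 34.968853 + 15.994915 + 63.944142 = 197.993985

197.9940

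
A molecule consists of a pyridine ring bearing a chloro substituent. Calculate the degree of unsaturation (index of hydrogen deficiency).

4

Atom tally by fragment:
  pyridine ring core → C:5 H:5 N:1
  (− 1 ring H displaced by substituents)
  + Cl → Cl:1
Element totals:
  C: 5
  H: 4
  Cl: 1
  N: 1
Molecular formula: C5H4ClN.
DoU = (2C + 2 + N − H − X) / 2 = (2·5 + 2 + 1 − 4 − 1) / 2 = 4.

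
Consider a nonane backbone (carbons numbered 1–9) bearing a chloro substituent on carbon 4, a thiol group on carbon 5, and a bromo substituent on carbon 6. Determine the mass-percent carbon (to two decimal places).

39.50%

Atom tally by fragment:
  CH3 → C:1 H:3
  CH2 → C:1 H:2
  CH2 → C:1 H:2
  CH(Cl) → C:1 H:1 Cl:1
  CH(SH) → C:1 H:2 S:1
  CH(Br) → C:1 H:1 Br:1
  CH2 → C:1 H:2
  CH2 → C:1 H:2
  CH3 → C:1 H:3
Element totals:
  C: 9
  H: 18
  Br: 1
  Cl: 1
  S: 1
Molecular formula: C9H18BrClS.
Molar mass = 273.657 g/mol.
Mass from C: 9 × 12.011 = 108.099 g/mol.
%C = 108.099 / 273.657 × 100 = 39.50%.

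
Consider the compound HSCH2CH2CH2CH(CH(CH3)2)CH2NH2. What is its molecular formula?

C8H19NS

Element totals:
  C: 8
  H: 19
  N: 1
  S: 1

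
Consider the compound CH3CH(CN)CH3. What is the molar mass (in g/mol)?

Element totals:
  C: 4
  H: 7
  N: 1
Molecular formula: C4H7N.
  M = 4(12.011) + 7(1.008) + 14.007
    = 48.044 + 7.056 + 14.007 = 69.107

69.11 g/mol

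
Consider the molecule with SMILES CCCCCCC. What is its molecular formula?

C7H16

Atom tally by fragment:
  CH3 → C:1 H:3
  CH2 → C:1 H:2
  CH2 → C:1 H:2
  CH2 → C:1 H:2
  CH2 → C:1 H:2
  CH2 → C:1 H:2
  CH3 → C:1 H:3
Element totals:
  C: 7
  H: 16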